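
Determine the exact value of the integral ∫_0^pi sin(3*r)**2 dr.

pi/2

Use the identity sin^2(3*r) = (1 - cos(6*r))/2.
An antiderivative is F(r) = r/2 - sin(6*r)/12.
Then F(pi) - F(0) = (pi/2) - (0) = pi/2.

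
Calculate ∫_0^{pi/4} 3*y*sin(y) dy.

Integrate by parts once (u = y, dv = 3*sin(y) dy).
An antiderivative is F(y) = -3*y*cos(y) + 3*sin(y).
Then F(pi/4) - F(0) = (3*sqrt(2)*(4 - pi)/8) - (0) = 3*sqrt(2)*(4 - pi)/8.

3*sqrt(2)*(4 - pi)/8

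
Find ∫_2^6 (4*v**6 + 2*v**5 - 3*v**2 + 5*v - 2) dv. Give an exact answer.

3680984/21

By the power rule, an antiderivative is F(v) = 4*v**7/7 + v**6/3 - v**3 + 5*v**2/2 - 2*v.
Then F(6) - F(2) = (1227642/7) - (1942/21) = 3680984/21.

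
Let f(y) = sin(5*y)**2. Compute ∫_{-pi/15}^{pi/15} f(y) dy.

Use the identity sin^2(5*y) = (1 - cos(10*y))/2.
An antiderivative is F(y) = y/2 - sin(10*y)/20.
Then F(pi/15) - F(-pi/15) = (-sqrt(3)/40 + pi/30) - (-pi/30 + sqrt(3)/40) = -sqrt(3)/20 + pi/15.

-sqrt(3)/20 + pi/15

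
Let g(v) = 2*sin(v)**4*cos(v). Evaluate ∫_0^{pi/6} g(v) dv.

Let u = sin(v), so du = cos(v) dv. When v = 0, u = 0; when v = pi/6, u = 1/2.
The integral becomes 2·∫ u**4 du from 0 to 1/2, with antiderivative 2*u**5/5.
Back in v: F(v) = 2*sin(v)**5/5.
Then F(pi/6) - F(0) = (1/80) - (0) = 1/80.

1/80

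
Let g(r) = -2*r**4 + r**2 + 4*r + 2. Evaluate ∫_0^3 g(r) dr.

By the power rule, an antiderivative is F(r) = -2*r**5/5 + r**3/3 + 2*r**2 + 2*r.
Then F(3) - F(0) = (-321/5) - (0) = -321/5.

-321/5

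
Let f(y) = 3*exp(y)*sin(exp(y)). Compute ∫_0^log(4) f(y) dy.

Let u = exp(y), so du = exp(y) dy. When y = 0, u = 1; when y = log(4), u = 4.
The integral becomes 3·∫ sin(u) du from 1 to 4, with antiderivative -3*cos(u).
Back in y: F(y) = -3*cos(exp(y)).
Then F(log(4)) - F(0) = (-3*cos(4)) - (-3*cos(1)) = 3*cos(1) - 3*cos(4).

3*cos(1) - 3*cos(4)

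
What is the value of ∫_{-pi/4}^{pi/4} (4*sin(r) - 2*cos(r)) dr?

-2*sqrt(2)

An antiderivative is F(r) = -2*sin(r) - 4*cos(r).
Then F(pi/4) - F(-pi/4) = (-3*sqrt(2)) - (-sqrt(2)) = -2*sqrt(2).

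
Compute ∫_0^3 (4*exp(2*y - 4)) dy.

Let u = 2*y - 4, so du = 2 dy. When y = 0, u = -4; when y = 3, u = 2.
The integral becomes 2·∫ exp(u) du from -4 to 2, with antiderivative 2*exp(u).
Back in y: F(y) = 2*exp(2*y - 4).
Then F(3) - F(0) = (2*exp(2)) - (2*exp(-4)) = -(2 - 2*exp(6))*exp(-4).

-(2 - 2*exp(6))*exp(-4)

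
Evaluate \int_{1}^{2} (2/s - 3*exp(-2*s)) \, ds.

An antiderivative is F(s) = 2*log(s) + 3*exp(-2*s)/2.
Then F(2) - F(1) = (3*exp(-4)/2 + 2*log(2)) - (3*exp(-2)/2) = -3*exp(-2)/2 + 3*exp(-4)/2 + 2*log(2).

-3*exp(-2)/2 + 3*exp(-4)/2 + 2*log(2)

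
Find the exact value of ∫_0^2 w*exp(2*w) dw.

1/4 + 3*exp(4)/4

Integrate by parts once (u = w, dv = exp(2*w) dw).
An antiderivative is F(w) = (2*w - 1)*exp(2*w)/4.
Then F(2) - F(0) = (3*exp(4)/4) - (-1/4) = 1/4 + 3*exp(4)/4.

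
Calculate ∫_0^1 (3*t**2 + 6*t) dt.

4

By the power rule, an antiderivative is F(t) = t**3 + 3*t**2.
Then F(1) - F(0) = (4) - (0) = 4.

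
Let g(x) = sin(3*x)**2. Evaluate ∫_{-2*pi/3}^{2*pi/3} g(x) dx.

Use the identity sin^2(3*x) = (1 - cos(6*x))/2.
An antiderivative is F(x) = x/2 - sin(6*x)/12.
Then F(2*pi/3) - F(-2*pi/3) = (pi/3) - (-pi/3) = 2*pi/3.

2*pi/3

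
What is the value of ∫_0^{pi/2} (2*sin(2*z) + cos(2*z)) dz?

2

An antiderivative is F(z) = sin(2*z)/2 - cos(2*z).
Then F(pi/2) - F(0) = (1) - (-1) = 2.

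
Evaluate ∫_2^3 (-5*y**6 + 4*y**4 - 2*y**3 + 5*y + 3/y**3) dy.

-1110233/840

By the power rule, an antiderivative is F(y) = -5*y**7/7 + 4*y**5/5 - y**4/2 + 5*y**2/2 - 3/(2*y**2).
Then F(3) - F(2) = (-291041/210) - (-17977/280) = -1110233/840.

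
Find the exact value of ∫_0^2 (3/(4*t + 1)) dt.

An antiderivative is F(t) = 3*log(4*t + 1)/4.
Then F(2) - F(0) = (3*log(3)/2) - (0) = 3*log(3)/2.

3*log(3)/2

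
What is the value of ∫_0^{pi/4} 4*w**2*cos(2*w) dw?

-1 + pi**2/8

Integrate by parts twice (u = w^2, dv = 4*cos(2*w) dw).
An antiderivative is F(w) = 2*w**2*sin(2*w) + 2*w*cos(2*w) - sin(2*w).
Then F(pi/4) - F(0) = (-1 + pi**2/8) - (0) = -1 + pi**2/8.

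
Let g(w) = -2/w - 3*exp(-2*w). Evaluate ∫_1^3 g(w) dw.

An antiderivative is F(w) = -2*log(w) + 3*exp(-2*w)/2.
Then F(3) - F(1) = (-2*log(3) + 3*exp(-6)/2) - (3*exp(-2)/2) = -2*log(3) - 3*exp(-2)/2 + 3*exp(-6)/2.

-2*log(3) - 3*exp(-2)/2 + 3*exp(-6)/2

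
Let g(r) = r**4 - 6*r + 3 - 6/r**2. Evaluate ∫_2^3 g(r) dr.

146/5

By the power rule, an antiderivative is F(r) = r**5/5 - 3*r**2 + 3*r + 6/r.
Then F(3) - F(2) = (163/5) - (17/5) = 146/5.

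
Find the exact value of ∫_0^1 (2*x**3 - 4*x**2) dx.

By the power rule, an antiderivative is F(x) = x**4/2 - 4*x**3/3.
Then F(1) - F(0) = (-5/6) - (0) = -5/6.

-5/6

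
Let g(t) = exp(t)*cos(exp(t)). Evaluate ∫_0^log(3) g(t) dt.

Let u = exp(t), so du = exp(t) dt. When t = 0, u = 1; when t = log(3), u = 3.
The integral becomes ∫ cos(u) du from 1 to 3, with antiderivative sin(u).
Back in t: F(t) = sin(exp(t)).
Then F(log(3)) - F(0) = (sin(3)) - (sin(1)) = -sin(1) + sin(3).

-sin(1) + sin(3)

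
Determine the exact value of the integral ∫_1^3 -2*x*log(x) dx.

4 - 9*log(3)

Integrate by parts once (u = ln x, dv = -2*x dx).
An antiderivative is F(x) = -x**2*(2*log(x) - 1)/2.
Then F(3) - F(1) = (9/2 - 9*log(3)) - (1/2) = 4 - 9*log(3).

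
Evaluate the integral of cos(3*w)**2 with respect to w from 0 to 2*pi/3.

Use the identity cos^2(3*w) = (1 + cos(6*w))/2.
An antiderivative is F(w) = w/2 + sin(6*w)/12.
Then F(2*pi/3) - F(0) = (pi/3) - (0) = pi/3.

pi/3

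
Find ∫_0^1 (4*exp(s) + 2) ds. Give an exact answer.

-2 + 4*E

An antiderivative is F(s) = 2*s + 4*exp(s).
Then F(1) - F(0) = (2 + 4*E) - (4) = -2 + 4*E.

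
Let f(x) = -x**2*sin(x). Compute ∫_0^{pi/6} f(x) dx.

-sqrt(3) - pi/6 + sqrt(3)*pi**2/72 + 2

Integrate by parts twice (u = x^2, dv = -sin(x) dx).
An antiderivative is F(x) = x**2*cos(x) - 2*x*sin(x) - 2*cos(x).
Then F(pi/6) - F(0) = (-sqrt(3) - pi/6 + sqrt(3)*pi**2/72) - (-2) = -sqrt(3) - pi/6 + sqrt(3)*pi**2/72 + 2.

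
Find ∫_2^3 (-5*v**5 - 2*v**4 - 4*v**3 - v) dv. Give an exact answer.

-10591/15

By the power rule, an antiderivative is F(v) = -5*v**6/6 - 2*v**5/5 - v**4 - v**2/2.
Then F(3) - F(2) = (-3951/5) - (-1262/15) = -10591/15.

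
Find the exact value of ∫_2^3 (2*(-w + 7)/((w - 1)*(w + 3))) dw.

Factor the denominator: w**2 + 2*w - 3 = (w + 3)(w - 1).
Partial fractions: 2*(-w + 7)/((w - 1)*(w + 3)) = -5/(w + 3) + 3/(w - 1).
An antiderivative is F(w) = 3*log(w - 1) - 5*log(w + 3).
Then F(3) - F(2) = (-5*log(3) - 2*log(2)) - (-5*log(5)) = -5*log(3) - 2*log(2) + 5*log(5).

-5*log(3) - 2*log(2) + 5*log(5)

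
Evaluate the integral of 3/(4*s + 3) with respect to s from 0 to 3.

3*log(5)/4

An antiderivative is F(s) = 3*log(4*s + 3)/4.
Then F(3) - F(0) = (3*log(15)/4) - (3*log(3)/4) = 3*log(5)/4.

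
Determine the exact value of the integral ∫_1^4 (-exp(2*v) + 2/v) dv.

-exp(8)/2 + log(16) + exp(2)/2

An antiderivative is F(v) = -exp(2*v)/2 + 2*log(v).
Then F(4) - F(1) = (-exp(8)/2 + log(16)) - (-exp(2)/2) = -exp(8)/2 + log(16) + exp(2)/2.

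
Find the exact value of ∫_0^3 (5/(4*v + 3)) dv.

An antiderivative is F(v) = 5*log(4*v + 3)/4.
Then F(3) - F(0) = (5*log(15)/4) - (5*log(3)/4) = 5*log(5)/4.

5*log(5)/4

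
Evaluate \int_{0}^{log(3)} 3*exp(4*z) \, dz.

60

Let u = exp(z), so du = exp(z) dz. When z = 0, u = 1; when z = log(3), u = 3.
The integral becomes 3·∫ u**3 du from 1 to 3, with antiderivative 3*u**4/4.
Back in z: F(z) = 3*exp(4*z)/4.
Then F(log(3)) - F(0) = (243/4) - (3/4) = 60.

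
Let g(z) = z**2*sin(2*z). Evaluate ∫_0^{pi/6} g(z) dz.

-1/8 - pi**2/144 + sqrt(3)*pi/24

Integrate by parts twice (u = z^2, dv = sin(2*z) dz).
An antiderivative is F(z) = -z**2*cos(2*z)/2 + z*sin(2*z)/2 + cos(2*z)/4.
Then F(pi/6) - F(0) = (-pi**2/144 + 1/8 + sqrt(3)*pi/24) - (1/4) = -1/8 - pi**2/144 + sqrt(3)*pi/24.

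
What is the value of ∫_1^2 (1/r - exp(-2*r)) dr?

-exp(-2)/2 + exp(-4)/2 + log(2)

An antiderivative is F(r) = log(r) + exp(-2*r)/2.
Then F(2) - F(1) = (exp(-4)/2 + log(2)) - (exp(-2)/2) = -exp(-2)/2 + exp(-4)/2 + log(2).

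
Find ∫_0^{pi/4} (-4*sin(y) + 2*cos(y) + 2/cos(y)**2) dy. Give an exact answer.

-2 + 3*sqrt(2)

An antiderivative is F(y) = 2*sin(y) + 4*cos(y) + 2*tan(y).
Then F(pi/4) - F(0) = (2 + 3*sqrt(2)) - (4) = -2 + 3*sqrt(2).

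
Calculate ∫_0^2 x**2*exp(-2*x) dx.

(-13 + exp(4))*exp(-4)/4

Integrate by parts twice (u = x^2, dv = exp(-2*x) dx).
An antiderivative is F(x) = (-2*x**2 - 2*x - 1)*exp(-2*x)/4.
Then F(2) - F(0) = (-13*exp(-4)/4) - (-1/4) = (-13 + exp(4))*exp(-4)/4.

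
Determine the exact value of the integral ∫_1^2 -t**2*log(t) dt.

Integrate by parts once (u = ln t, dv = -t**2 dt).
An antiderivative is F(t) = -t**3*(3*log(t) - 1)/9.
Then F(2) - F(1) = (8/9 - 8*log(2)/3) - (1/9) = 7/9 - 8*log(2)/3.

7/9 - 8*log(2)/3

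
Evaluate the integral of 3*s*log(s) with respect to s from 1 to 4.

-45/4 + 48*log(2)

Integrate by parts once (u = ln s, dv = 3*s ds).
An antiderivative is F(s) = 3*s**2*(2*log(s) - 1)/4.
Then F(4) - F(1) = (-12 + 48*log(2)) - (-3/4) = -45/4 + 48*log(2).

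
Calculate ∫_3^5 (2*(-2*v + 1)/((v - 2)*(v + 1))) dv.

Factor the denominator: v**2 - v - 2 = (v + 1)(v - 2).
Partial fractions: 2*(-2*v + 1)/((v - 2)*(v + 1)) = -2/(v + 1) - 2/(v - 2).
An antiderivative is F(v) = -2*log(v - 2) - 2*log(v + 1).
Then F(5) - F(3) = (-4*log(3) - 2*log(2)) - (-log(16)) = log(4/81).

log(4/81)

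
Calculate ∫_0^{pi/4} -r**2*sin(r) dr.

-sqrt(2) - sqrt(2)*pi/4 + sqrt(2)*pi**2/32 + 2

Integrate by parts twice (u = r^2, dv = -sin(r) dr).
An antiderivative is F(r) = r**2*cos(r) - 2*r*sin(r) - 2*cos(r).
Then F(pi/4) - F(0) = (sqrt(2)*(-32 - 8*pi + pi**2)/32) - (-2) = -sqrt(2) - sqrt(2)*pi/4 + sqrt(2)*pi**2/32 + 2.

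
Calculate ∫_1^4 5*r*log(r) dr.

Integrate by parts once (u = ln r, dv = 5*r dr).
An antiderivative is F(r) = 5*r**2*(2*log(r) - 1)/4.
Then F(4) - F(1) = (-20 + 80*log(2)) - (-5/4) = -75/4 + 80*log(2).

-75/4 + 80*log(2)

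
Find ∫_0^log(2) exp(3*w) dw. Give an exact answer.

Let u = exp(w), so du = exp(w) dw. When w = 0, u = 1; when w = log(2), u = 2.
The integral becomes ∫ u**2 du from 1 to 2, with antiderivative u**3/3.
Back in w: F(w) = exp(3*w)/3.
Then F(log(2)) - F(0) = (8/3) - (1/3) = 7/3.

7/3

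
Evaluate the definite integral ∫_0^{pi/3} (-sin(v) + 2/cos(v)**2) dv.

-1/2 + 2*sqrt(3)

An antiderivative is F(v) = cos(v) + 2*tan(v).
Then F(pi/3) - F(0) = (1/2 + 2*sqrt(3)) - (1) = -1/2 + 2*sqrt(3).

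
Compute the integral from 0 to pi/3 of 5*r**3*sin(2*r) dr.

Integrate by parts 3 times (u = r^3, dv = 5*sin(2*r) dr).
An antiderivative is F(r) = -5*r**3*cos(2*r)/2 + 15*r**2*sin(2*r)/4 + 15*r*cos(2*r)/4 - 15*sin(2*r)/8.
Then F(pi/3) - F(0) = (-5*pi/8 - 15*sqrt(3)/16 + 5*pi**3/108 + 5*sqrt(3)*pi**2/24) - (0) = -5*pi/8 - 15*sqrt(3)/16 + 5*pi**3/108 + 5*sqrt(3)*pi**2/24.

-5*pi/8 - 15*sqrt(3)/16 + 5*pi**3/108 + 5*sqrt(3)*pi**2/24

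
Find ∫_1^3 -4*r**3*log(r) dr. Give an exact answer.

Integrate by parts once (u = ln r, dv = -4*r**3 dr).
An antiderivative is F(r) = -r**4*(4*log(r) - 1)/4.
Then F(3) - F(1) = (81/4 - 81*log(3)) - (1/4) = 20 - 81*log(3).

20 - 81*log(3)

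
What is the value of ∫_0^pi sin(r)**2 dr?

pi/2

Use the identity sin^2(r) = (1 - cos(2*r))/2.
An antiderivative is F(r) = r/2 - sin(2*r)/4.
Then F(pi) - F(0) = (pi/2) - (0) = pi/2.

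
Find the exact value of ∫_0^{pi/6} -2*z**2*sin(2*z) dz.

-sqrt(3)*pi/12 + pi**2/72 + 1/4

Integrate by parts twice (u = z^2, dv = -2*sin(2*z) dz).
An antiderivative is F(z) = z**2*cos(2*z) - z*sin(2*z) - cos(2*z)/2.
Then F(pi/6) - F(0) = (-sqrt(3)*pi/12 - 1/4 + pi**2/72) - (-1/2) = -sqrt(3)*pi/12 + pi**2/72 + 1/4.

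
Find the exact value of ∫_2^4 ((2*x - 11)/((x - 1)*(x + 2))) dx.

log(9/32)

Factor the denominator: x**2 + x - 2 = (x + 2)(x - 1).
Partial fractions: (2*x - 11)/((x - 1)*(x + 2)) = 5/(x + 2) - 3/(x - 1).
An antiderivative is F(x) = -3*log(x - 1) + 5*log(x + 2).
Then F(4) - F(2) = (2*log(3) + 5*log(2)) - (10*log(2)) = log(9/32).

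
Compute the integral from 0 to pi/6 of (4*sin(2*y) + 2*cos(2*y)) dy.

sqrt(3)/2 + 1

An antiderivative is F(y) = sin(2*y) - 2*cos(2*y).
Then F(pi/6) - F(0) = (-1 + sqrt(3)/2) - (-2) = sqrt(3)/2 + 1.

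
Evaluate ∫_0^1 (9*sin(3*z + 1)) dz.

3*cos(1) - 3*cos(4)

Let u = 3*z + 1, so du = 3 dz. When z = 0, u = 1; when z = 1, u = 4.
The integral becomes 3·∫ sin(u) du from 1 to 4, with antiderivative -3*cos(u).
Back in z: F(z) = -3*cos(3*z + 1).
Then F(1) - F(0) = (-3*cos(4)) - (-3*cos(1)) = 3*cos(1) - 3*cos(4).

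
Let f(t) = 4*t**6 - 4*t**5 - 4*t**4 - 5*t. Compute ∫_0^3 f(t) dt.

38277/70

By the power rule, an antiderivative is F(t) = 4*t**7/7 - 2*t**6/3 - 4*t**5/5 - 5*t**2/2.
Then F(3) - F(0) = (38277/70) - (0) = 38277/70.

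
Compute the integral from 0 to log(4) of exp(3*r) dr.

Let u = exp(r), so du = exp(r) dr. When r = 0, u = 1; when r = log(4), u = 4.
The integral becomes ∫ u**2 du from 1 to 4, with antiderivative u**3/3.
Back in r: F(r) = exp(3*r)/3.
Then F(log(4)) - F(0) = (64/3) - (1/3) = 21.

21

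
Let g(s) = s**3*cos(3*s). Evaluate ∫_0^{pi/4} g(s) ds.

-sqrt(2)*pi**2/96 - sqrt(2)*pi/36 + sqrt(2)/27 + 2/27 + sqrt(2)*pi**3/384

Integrate by parts 3 times (u = s^3, dv = cos(3*s) ds).
An antiderivative is F(s) = s**3*sin(3*s)/3 + s**2*cos(3*s)/3 - 2*s*sin(3*s)/9 - 2*cos(3*s)/27.
Then F(pi/4) - F(0) = (sqrt(2)*(-36*pi**2 - 96*pi + 128 + 9*pi**3)/3456) - (-2/27) = -sqrt(2)*pi**2/96 - sqrt(2)*pi/36 + sqrt(2)/27 + 2/27 + sqrt(2)*pi**3/384.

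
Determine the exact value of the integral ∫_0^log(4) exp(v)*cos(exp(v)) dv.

Let u = exp(v), so du = exp(v) dv. When v = 0, u = 1; when v = log(4), u = 4.
The integral becomes ∫ cos(u) du from 1 to 4, with antiderivative sin(u).
Back in v: F(v) = sin(exp(v)).
Then F(log(4)) - F(0) = (sin(4)) - (sin(1)) = -sin(1) + sin(4).

-sin(1) + sin(4)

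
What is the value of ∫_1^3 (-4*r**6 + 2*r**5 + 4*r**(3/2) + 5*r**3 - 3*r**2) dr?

By the power rule, an antiderivative is F(r) = -4*r**7/7 + r**6/3 + 8*r**(5/2)/5 + 5*r**4/4 - r**3.
Then F(3) - F(1) = (-26109/28 + 72*sqrt(3)/5) - (677/420) = -98078/105 + 72*sqrt(3)/5.

-98078/105 + 72*sqrt(3)/5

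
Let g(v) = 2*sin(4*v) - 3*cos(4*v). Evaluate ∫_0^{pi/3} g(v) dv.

An antiderivative is F(v) = -3*sin(4*v)/4 - cos(4*v)/2.
Then F(pi/3) - F(0) = (1/4 + 3*sqrt(3)/8) - (-1/2) = 3*sqrt(3)/8 + 3/4.

3*sqrt(3)/8 + 3/4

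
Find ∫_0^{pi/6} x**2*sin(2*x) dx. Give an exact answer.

-1/8 - pi**2/144 + sqrt(3)*pi/24

Integrate by parts twice (u = x^2, dv = sin(2*x) dx).
An antiderivative is F(x) = -x**2*cos(2*x)/2 + x*sin(2*x)/2 + cos(2*x)/4.
Then F(pi/6) - F(0) = (-pi**2/144 + 1/8 + sqrt(3)*pi/24) - (1/4) = -1/8 - pi**2/144 + sqrt(3)*pi/24.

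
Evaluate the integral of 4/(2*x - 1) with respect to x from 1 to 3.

An antiderivative is F(x) = 2*log(2*x - 1).
Then F(3) - F(1) = (log(25)) - (0) = log(25).

log(25)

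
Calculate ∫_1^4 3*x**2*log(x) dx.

Integrate by parts once (u = ln x, dv = 3*x**2 dx).
An antiderivative is F(x) = x**3*(3*log(x) - 1)/3.
Then F(4) - F(1) = (-64/3 + 128*log(2)) - (-1/3) = -21 + 128*log(2).

-21 + 128*log(2)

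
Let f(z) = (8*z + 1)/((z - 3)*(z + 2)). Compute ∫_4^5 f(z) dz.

Factor the denominator: z**2 - z - 6 = (z + 2)(z - 3).
Partial fractions: (8*z + 1)/((z - 3)*(z + 2)) = 3/(z + 2) + 5/(z - 3).
An antiderivative is F(z) = 5*log(z - 3) + 3*log(z + 2).
Then F(5) - F(4) = (5*log(2) + 3*log(7)) - (3*log(2) + 3*log(3)) = -3*log(3) + 2*log(2) + 3*log(7).

-3*log(3) + 2*log(2) + 3*log(7)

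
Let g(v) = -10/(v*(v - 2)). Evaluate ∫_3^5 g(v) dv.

Factor the denominator: v**2 - 2*v = v(v - 2).
Partial fractions: -10/(v*(v - 2)) = 5/v - 5/(v - 2).
An antiderivative is F(v) = 5*log(v) - 5*log(v - 2).
Then F(5) - F(3) = (-5*log(3) + 5*log(5)) - (5*log(3)) = -10*log(3) + 5*log(5).

-10*log(3) + 5*log(5)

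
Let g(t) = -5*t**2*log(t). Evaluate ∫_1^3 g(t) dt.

Integrate by parts once (u = ln t, dv = -5*t**2 dt).
An antiderivative is F(t) = -5*t**3*(3*log(t) - 1)/9.
Then F(3) - F(1) = (15 - 45*log(3)) - (5/9) = 130/9 - 45*log(3).

130/9 - 45*log(3)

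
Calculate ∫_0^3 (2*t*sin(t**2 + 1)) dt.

Let u = t**2 + 1, so du = 2*t dt. When t = 0, u = 1; when t = 3, u = 10.
The integral becomes ∫ sin(u) du from 1 to 10, with antiderivative -cos(u).
Back in t: F(t) = -cos(t**2 + 1).
Then F(3) - F(0) = (-cos(10)) - (-cos(1)) = cos(1) - cos(10).

cos(1) - cos(10)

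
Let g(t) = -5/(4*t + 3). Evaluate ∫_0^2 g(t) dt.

An antiderivative is F(t) = -5*log(4*t + 3)/4.
Then F(2) - F(0) = (-5*log(11)/4) - (-5*log(3)/4) = -5*log(11)/4 + 5*log(3)/4.

-5*log(11)/4 + 5*log(3)/4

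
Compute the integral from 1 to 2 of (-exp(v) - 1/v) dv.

An antiderivative is F(v) = -exp(v) - log(v).
Then F(2) - F(1) = (-exp(2) - log(2)) - (-exp(1)) = -exp(2) - log(2) + exp(1).

-exp(2) - log(2) + exp(1)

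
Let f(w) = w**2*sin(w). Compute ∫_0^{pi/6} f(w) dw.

-2 - sqrt(3)*pi**2/72 + pi/6 + sqrt(3)

Integrate by parts twice (u = w^2, dv = sin(w) dw).
An antiderivative is F(w) = -w**2*cos(w) + 2*w*sin(w) + 2*cos(w).
Then F(pi/6) - F(0) = (-sqrt(3)*pi**2/72 + pi/6 + sqrt(3)) - (2) = -2 - sqrt(3)*pi**2/72 + pi/6 + sqrt(3).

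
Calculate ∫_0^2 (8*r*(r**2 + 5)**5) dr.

Let u = r**2 + 5, so du = 2*r dr. When r = 0, u = 5; when r = 2, u = 9.
The integral becomes 4·∫ u**5 du from 5 to 9, with antiderivative 2*u**6/3.
Back in r: F(r) = 2*(r**2 + 5)**6/3.
Then F(2) - F(0) = (354294) - (31250/3) = 1031632/3.

1031632/3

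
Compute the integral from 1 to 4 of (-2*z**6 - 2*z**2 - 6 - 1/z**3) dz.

By the power rule, an antiderivative is F(z) = -2*z**7/7 - 2*z**3/3 - 6*z + 1/(2*z**2).
Then F(4) - F(1) = (-3190507/672) - (-271/42) = -1062057/224.

-1062057/224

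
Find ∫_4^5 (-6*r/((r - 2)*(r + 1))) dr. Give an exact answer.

Factor the denominator: r**2 - r - 2 = (r + 1)(r - 2).
Partial fractions: -6*r/((r - 2)*(r + 1)) = -2/(r + 1) - 4/(r - 2).
An antiderivative is F(r) = -4*log(r - 2) - 2*log(r + 1).
Then F(5) - F(4) = (-6*log(3) - 2*log(2)) - (-2*log(5) - 4*log(2)) = -6*log(3) + 2*log(2) + 2*log(5).

-6*log(3) + 2*log(2) + 2*log(5)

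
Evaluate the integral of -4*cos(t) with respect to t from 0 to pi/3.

-2*sqrt(3)

An antiderivative is F(t) = -4*sin(t).
Then F(pi/3) - F(0) = (-2*sqrt(3)) - (0) = -2*sqrt(3).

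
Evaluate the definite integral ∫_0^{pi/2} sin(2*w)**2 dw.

Use the identity sin^2(2*w) = (1 - cos(4*w))/2.
An antiderivative is F(w) = w/2 - sin(4*w)/8.
Then F(pi/2) - F(0) = (pi/4) - (0) = pi/4.

pi/4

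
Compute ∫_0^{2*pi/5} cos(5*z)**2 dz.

pi/5

Use the identity cos^2(5*z) = (1 + cos(10*z))/2.
An antiderivative is F(z) = z/2 + sin(10*z)/20.
Then F(2*pi/5) - F(0) = (pi/5) - (0) = pi/5.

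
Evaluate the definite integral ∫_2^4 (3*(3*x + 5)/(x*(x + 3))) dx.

-4*log(5) + 5*log(2) + 4*log(7)

Factor the denominator: x**2 + 3*x = (x + 3)x.
Partial fractions: 3*(3*x + 5)/(x*(x + 3)) = 4/(x + 3) + 5/x.
An antiderivative is F(x) = 5*log(x) + 4*log(x + 3).
Then F(4) - F(2) = (10*log(2) + 4*log(7)) - (5*log(2) + 4*log(5)) = -4*log(5) + 5*log(2) + 4*log(7).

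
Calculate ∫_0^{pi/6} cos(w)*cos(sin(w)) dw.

sin(1/2)

Let u = sin(w), so du = cos(w) dw. When w = 0, u = 0; when w = pi/6, u = 1/2.
The integral becomes ∫ cos(u) du from 0 to 1/2, with antiderivative sin(u).
Back in w: F(w) = sin(sin(w)).
Then F(pi/6) - F(0) = (sin(1/2)) - (0) = sin(1/2).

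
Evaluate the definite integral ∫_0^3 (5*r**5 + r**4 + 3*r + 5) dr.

3423/5

By the power rule, an antiderivative is F(r) = 5*r**6/6 + r**5/5 + 3*r**2/2 + 5*r.
Then F(3) - F(0) = (3423/5) - (0) = 3423/5.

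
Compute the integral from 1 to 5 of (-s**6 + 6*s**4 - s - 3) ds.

-260252/35

By the power rule, an antiderivative is F(s) = -s**7/7 + 6*s**5/5 - s**2/2 - 3*s.
Then F(5) - F(1) = (-104135/14) - (-171/70) = -260252/35.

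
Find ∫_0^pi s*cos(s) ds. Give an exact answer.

Integrate by parts once (u = s, dv = cos(s) ds).
An antiderivative is F(s) = s*sin(s) + cos(s).
Then F(pi) - F(0) = (-1) - (1) = -2.

-2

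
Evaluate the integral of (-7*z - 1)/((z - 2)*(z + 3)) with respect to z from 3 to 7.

Factor the denominator: z**2 + z - 6 = (z + 3)(z - 2).
Partial fractions: (-7*z - 1)/((z - 2)*(z + 3)) = -4/(z + 3) - 3/(z - 2).
An antiderivative is F(z) = -3*log(z - 2) - 4*log(z + 3).
Then F(7) - F(3) = (-7*log(5) - 4*log(2)) - (-4*log(3) - 4*log(2)) = -7*log(5) + 4*log(3).

-7*log(5) + 4*log(3)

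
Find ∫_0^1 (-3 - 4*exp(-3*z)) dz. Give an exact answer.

-13/3 + 4*exp(-3)/3

An antiderivative is F(z) = -3*z + 4*exp(-3*z)/3.
Then F(1) - F(0) = (-3 + 4*exp(-3)/3) - (4/3) = -13/3 + 4*exp(-3)/3.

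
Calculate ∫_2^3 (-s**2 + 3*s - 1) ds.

1/6

By the power rule, an antiderivative is F(s) = -s**3/3 + 3*s**2/2 - s.
Then F(3) - F(2) = (3/2) - (4/3) = 1/6.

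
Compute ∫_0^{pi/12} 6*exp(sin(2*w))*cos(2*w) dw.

Let u = sin(2*w), so du = 2*cos(2*w) dw. When w = 0, u = 0; when w = pi/12, u = 1/2.
The integral becomes 3·∫ exp(u) du from 0 to 1/2, with antiderivative 3*exp(u).
Back in w: F(w) = 3*exp(sin(2*w)).
Then F(pi/12) - F(0) = (3*exp(1/2)) - (3) = -3 + 3*exp(1/2).

-3 + 3*exp(1/2)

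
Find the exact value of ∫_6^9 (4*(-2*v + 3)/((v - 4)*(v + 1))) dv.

Factor the denominator: v**2 - 3*v - 4 = (v + 1)(v - 4).
Partial fractions: 4*(-2*v + 3)/((v - 4)*(v + 1)) = -4/(v + 1) - 4/(v - 4).
An antiderivative is F(v) = -4*log(v - 4) - 4*log(v + 1).
Then F(9) - F(6) = (-8*log(5) - 4*log(2)) - (-4*log(7) - 4*log(2)) = -8*log(5) + 4*log(7).

-8*log(5) + 4*log(7)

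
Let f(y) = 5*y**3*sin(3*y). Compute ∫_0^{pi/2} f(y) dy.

Integrate by parts 3 times (u = y^3, dv = 5*sin(3*y) dy).
An antiderivative is F(y) = -5*y**3*cos(3*y)/3 + 5*y**2*sin(3*y)/3 + 10*y*cos(3*y)/9 - 10*sin(3*y)/27.
Then F(pi/2) - F(0) = (10/27 - 5*pi**2/12) - (0) = 10/27 - 5*pi**2/12.

10/27 - 5*pi**2/12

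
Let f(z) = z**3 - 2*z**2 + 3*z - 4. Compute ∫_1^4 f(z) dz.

129/4

By the power rule, an antiderivative is F(z) = z**4/4 - 2*z**3/3 + 3*z**2/2 - 4*z.
Then F(4) - F(1) = (88/3) - (-35/12) = 129/4.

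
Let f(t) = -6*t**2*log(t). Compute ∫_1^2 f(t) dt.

14/3 - 16*log(2)

Integrate by parts once (u = ln t, dv = -6*t**2 dt).
An antiderivative is F(t) = -2*t**3*(3*log(t) - 1)/3.
Then F(2) - F(1) = (16/3 - 16*log(2)) - (2/3) = 14/3 - 16*log(2).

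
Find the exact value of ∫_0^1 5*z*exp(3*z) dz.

5/9 + 10*exp(3)/9

Integrate by parts once (u = z, dv = 5*exp(3*z) dz).
An antiderivative is F(z) = (15*z - 5)*exp(3*z)/9.
Then F(1) - F(0) = (10*exp(3)/9) - (-5/9) = 5/9 + 10*exp(3)/9.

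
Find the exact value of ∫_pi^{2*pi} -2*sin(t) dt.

4

An antiderivative is F(t) = 2*cos(t).
Then F(2*pi) - F(pi) = (2) - (-2) = 4.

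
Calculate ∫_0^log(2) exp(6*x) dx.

21/2

Let u = exp(x), so du = exp(x) dx. When x = 0, u = 1; when x = log(2), u = 2.
The integral becomes ∫ u**5 du from 1 to 2, with antiderivative u**6/6.
Back in x: F(x) = exp(6*x)/6.
Then F(log(2)) - F(0) = (32/3) - (1/6) = 21/2.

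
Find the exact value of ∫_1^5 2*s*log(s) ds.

-12 + 25*log(5)

Integrate by parts once (u = ln s, dv = 2*s ds).
An antiderivative is F(s) = s**2*(2*log(s) - 1)/2.
Then F(5) - F(1) = (-25/2 + 25*log(5)) - (-1/2) = -12 + 25*log(5).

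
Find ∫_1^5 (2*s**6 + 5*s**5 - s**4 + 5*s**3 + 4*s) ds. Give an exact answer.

1244052/35

By the power rule, an antiderivative is F(s) = 2*s**7/7 + 5*s**6/6 - s**5/5 + 5*s**4/4 + 2*s**2.
Then F(5) - F(1) = (2986075/84) - (1751/420) = 1244052/35.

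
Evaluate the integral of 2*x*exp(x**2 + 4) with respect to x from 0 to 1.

-exp(4) + exp(5)

Let u = x**2 + 4, so du = 2*x dx. When x = 0, u = 4; when x = 1, u = 5.
The integral becomes ∫ exp(u) du from 4 to 5, with antiderivative exp(u).
Back in x: F(x) = exp(x**2 + 4).
Then F(1) - F(0) = (exp(5)) - (exp(4)) = -exp(4) + exp(5).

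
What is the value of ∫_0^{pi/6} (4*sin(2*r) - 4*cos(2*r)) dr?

An antiderivative is F(r) = -2*sin(2*r) - 2*cos(2*r).
Then F(pi/6) - F(0) = (-sqrt(3) - 1) - (-2) = 1 - sqrt(3).

1 - sqrt(3)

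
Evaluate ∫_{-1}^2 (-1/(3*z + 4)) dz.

-log(10)/3

An antiderivative is F(z) = -log(3*z + 4)/3.
Then F(2) - F(-1) = (-log(10)/3) - (0) = -log(10)/3.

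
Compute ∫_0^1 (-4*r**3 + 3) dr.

By the power rule, an antiderivative is F(r) = -r**4 + 3*r.
Then F(1) - F(0) = (2) - (0) = 2.

2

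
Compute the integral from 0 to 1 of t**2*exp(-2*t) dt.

Integrate by parts twice (u = t^2, dv = exp(-2*t) dt).
An antiderivative is F(t) = (-2*t**2 - 2*t - 1)*exp(-2*t)/4.
Then F(1) - F(0) = (-5*exp(-2)/4) - (-1/4) = (-5 + exp(2))*exp(-2)/4.

(-5 + exp(2))*exp(-2)/4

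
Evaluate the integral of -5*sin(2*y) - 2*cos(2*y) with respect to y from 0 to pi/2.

-5

An antiderivative is F(y) = -sin(2*y) + 5*cos(2*y)/2.
Then F(pi/2) - F(0) = (-5/2) - (5/2) = -5.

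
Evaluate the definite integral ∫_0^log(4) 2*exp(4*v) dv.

Let u = exp(v), so du = exp(v) dv. When v = 0, u = 1; when v = log(4), u = 4.
The integral becomes 2·∫ u**3 du from 1 to 4, with antiderivative u**4/2.
Back in v: F(v) = exp(4*v)/2.
Then F(log(4)) - F(0) = (128) - (1/2) = 255/2.

255/2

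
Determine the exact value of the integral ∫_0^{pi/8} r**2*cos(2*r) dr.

Integrate by parts twice (u = r^2, dv = cos(2*r) dr).
An antiderivative is F(r) = r**2*sin(2*r)/2 + r*cos(2*r)/2 - sin(2*r)/4.
Then F(pi/8) - F(0) = (sqrt(2)*(-32 + pi**2 + 8*pi)/256) - (0) = sqrt(2)*(-32 + pi**2 + 8*pi)/256.

sqrt(2)*(-32 + pi**2 + 8*pi)/256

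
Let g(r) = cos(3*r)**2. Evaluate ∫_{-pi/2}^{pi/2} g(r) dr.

Use the identity cos^2(3*r) = (1 + cos(6*r))/2.
An antiderivative is F(r) = r/2 + sin(6*r)/12.
Then F(pi/2) - F(-pi/2) = (pi/4) - (-pi/4) = pi/2.

pi/2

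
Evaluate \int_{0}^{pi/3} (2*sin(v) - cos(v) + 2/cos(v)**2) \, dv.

An antiderivative is F(v) = -sin(v) - 2*cos(v) + 2*tan(v).
Then F(pi/3) - F(0) = (-1 + 3*sqrt(3)/2) - (-2) = 1 + 3*sqrt(3)/2.

1 + 3*sqrt(3)/2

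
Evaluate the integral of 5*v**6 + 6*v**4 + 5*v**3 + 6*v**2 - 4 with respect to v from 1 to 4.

1870749/140

By the power rule, an antiderivative is F(v) = 5*v**7/7 + 6*v**5/5 + 5*v**4/4 + 2*v**3 - 4*v.
Then F(4) - F(1) = (467728/35) - (163/140) = 1870749/140.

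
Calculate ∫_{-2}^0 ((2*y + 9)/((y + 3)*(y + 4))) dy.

Factor the denominator: y**2 + 7*y + 12 = (y + 4)(y + 3).
Partial fractions: (2*y + 9)/((y + 3)*(y + 4)) = -1/(y + 4) + 3/(y + 3).
An antiderivative is F(y) = 3*log(y + 3) - log(y + 4).
Then F(0) - F(-2) = (log(27/4)) - (-log(2)) = log(27/2).

log(27/2)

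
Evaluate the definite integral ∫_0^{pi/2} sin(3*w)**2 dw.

pi/4

Use the identity sin^2(3*w) = (1 - cos(6*w))/2.
An antiderivative is F(w) = w/2 - sin(6*w)/12.
Then F(pi/2) - F(0) = (pi/4) - (0) = pi/4.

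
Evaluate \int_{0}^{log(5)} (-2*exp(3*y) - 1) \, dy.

An antiderivative is F(y) = -2*exp(3*y)/3 - y.
Then F(log(5)) - F(0) = (-250/3 - log(5)) - (-2/3) = -248/3 - log(5).

-248/3 - log(5)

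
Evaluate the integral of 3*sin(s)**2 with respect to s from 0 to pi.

Use the identity sin^2(s) = (1 - cos(2*s))/2.
An antiderivative is F(s) = 3*s/2 - 3*sin(2*s)/4.
Then F(pi) - F(0) = (3*pi/2) - (0) = 3*pi/2.

3*pi/2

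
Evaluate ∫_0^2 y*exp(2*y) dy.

1/4 + 3*exp(4)/4

Integrate by parts once (u = y, dv = exp(2*y) dy).
An antiderivative is F(y) = (2*y - 1)*exp(2*y)/4.
Then F(2) - F(0) = (3*exp(4)/4) - (-1/4) = 1/4 + 3*exp(4)/4.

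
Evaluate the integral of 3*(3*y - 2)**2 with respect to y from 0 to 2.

Let u = 3*y - 2, so du = 3 dy. When y = 0, u = -2; when y = 2, u = 4.
The integral becomes ∫ u**2 du from -2 to 4, with antiderivative u**3/3.
Back in y: F(y) = (3*y - 2)**3/3.
Then F(2) - F(0) = (64/3) - (-8/3) = 24.

24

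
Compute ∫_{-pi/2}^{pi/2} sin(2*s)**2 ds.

pi/2

Use the identity sin^2(2*s) = (1 - cos(4*s))/2.
An antiderivative is F(s) = s/2 - sin(4*s)/8.
Then F(pi/2) - F(-pi/2) = (pi/4) - (-pi/4) = pi/2.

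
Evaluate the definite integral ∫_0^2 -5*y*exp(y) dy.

Integrate by parts once (u = y, dv = -5*exp(y) dy).
An antiderivative is F(y) = (-5*y + 5)*exp(y).
Then F(2) - F(0) = (-5*exp(2)) - (5) = -5*exp(2) - 5.

-5*exp(2) - 5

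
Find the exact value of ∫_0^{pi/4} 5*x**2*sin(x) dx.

Integrate by parts twice (u = x^2, dv = 5*sin(x) dx).
An antiderivative is F(x) = -5*x**2*cos(x) + 10*x*sin(x) + 10*cos(x).
Then F(pi/4) - F(0) = (5*sqrt(2)*(-pi**2 + 8*pi + 32)/32) - (10) = -10 - 5*sqrt(2)*pi**2/32 + 5*sqrt(2)*pi/4 + 5*sqrt(2).

-10 - 5*sqrt(2)*pi**2/32 + 5*sqrt(2)*pi/4 + 5*sqrt(2)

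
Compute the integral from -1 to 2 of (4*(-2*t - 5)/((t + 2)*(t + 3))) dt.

-4*log(5) - 4*log(2)

Factor the denominator: t**2 + 5*t + 6 = (t + 3)(t + 2).
Partial fractions: 4*(-2*t - 5)/((t + 2)*(t + 3)) = -4/(t + 3) - 4/(t + 2).
An antiderivative is F(t) = -4*log(t + 2) - 4*log(t + 3).
Then F(2) - F(-1) = (-4*log(5) - 8*log(2)) - (-log(16)) = -4*log(5) - 4*log(2).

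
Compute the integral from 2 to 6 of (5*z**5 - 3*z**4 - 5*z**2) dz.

169168/5

By the power rule, an antiderivative is F(z) = 5*z**6/6 - 3*z**5/5 - 5*z**3/3.
Then F(6) - F(2) = (169272/5) - (104/5) = 169168/5.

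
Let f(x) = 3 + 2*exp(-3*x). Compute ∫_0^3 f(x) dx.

29/3 - 2*exp(-9)/3

An antiderivative is F(x) = 3*x - 2*exp(-3*x)/3.
Then F(3) - F(0) = (9 - 2*exp(-9)/3) - (-2/3) = 29/3 - 2*exp(-9)/3.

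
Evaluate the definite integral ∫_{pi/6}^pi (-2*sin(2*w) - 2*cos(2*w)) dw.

1/2 + sqrt(3)/2

An antiderivative is F(w) = -sin(2*w) + cos(2*w).
Then F(pi) - F(pi/6) = (1) - (1/2 - sqrt(3)/2) = 1/2 + sqrt(3)/2.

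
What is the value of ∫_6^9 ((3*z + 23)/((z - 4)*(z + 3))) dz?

-9*log(2) + 2*log(3) + 5*log(5)

Factor the denominator: z**2 - z - 12 = (z + 3)(z - 4).
Partial fractions: (3*z + 23)/((z - 4)*(z + 3)) = -2/(z + 3) + 5/(z - 4).
An antiderivative is F(z) = 5*log(z - 4) - 2*log(z + 3).
Then F(9) - F(6) = (-4*log(2) - 2*log(3) + 5*log(5)) - (log(32/81)) = -9*log(2) + 2*log(3) + 5*log(5).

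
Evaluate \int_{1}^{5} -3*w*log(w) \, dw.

Integrate by parts once (u = ln w, dv = -3*w dw).
An antiderivative is F(w) = -3*w**2*(2*log(w) - 1)/4.
Then F(5) - F(1) = (75/4 - 75*log(5)/2) - (3/4) = 18 - 75*log(5)/2.

18 - 75*log(5)/2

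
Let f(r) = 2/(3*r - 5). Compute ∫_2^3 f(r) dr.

4*log(2)/3

An antiderivative is F(r) = 2*log(3*r - 5)/3.
Then F(3) - F(2) = (4*log(2)/3) - (0) = 4*log(2)/3.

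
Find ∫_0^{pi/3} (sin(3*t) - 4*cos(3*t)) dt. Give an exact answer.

An antiderivative is F(t) = -4*sin(3*t)/3 - cos(3*t)/3.
Then F(pi/3) - F(0) = (1/3) - (-1/3) = 2/3.

2/3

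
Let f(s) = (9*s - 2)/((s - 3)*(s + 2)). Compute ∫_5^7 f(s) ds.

Factor the denominator: s**2 - s - 6 = (s + 2)(s - 3).
Partial fractions: (9*s - 2)/((s - 3)*(s + 2)) = 4/(s + 2) + 5/(s - 3).
An antiderivative is F(s) = 5*log(s - 3) + 4*log(s + 2).
Then F(7) - F(5) = (10*log(2) + 8*log(3)) - (5*log(2) + 4*log(7)) = -4*log(7) + 5*log(2) + 8*log(3).

-4*log(7) + 5*log(2) + 8*log(3)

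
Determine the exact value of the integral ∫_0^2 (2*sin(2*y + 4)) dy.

cos(4) - cos(8)

Let u = 2*y + 4, so du = 2 dy. When y = 0, u = 4; when y = 2, u = 8.
The integral becomes ∫ sin(u) du from 4 to 8, with antiderivative -cos(u).
Back in y: F(y) = -cos(2*y + 4).
Then F(2) - F(0) = (-cos(8)) - (-cos(4)) = cos(4) - cos(8).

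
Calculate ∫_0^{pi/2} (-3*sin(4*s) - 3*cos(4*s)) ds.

An antiderivative is F(s) = -3*sin(4*s)/4 + 3*cos(4*s)/4.
Then F(pi/2) - F(0) = (3/4) - (3/4) = 0.

0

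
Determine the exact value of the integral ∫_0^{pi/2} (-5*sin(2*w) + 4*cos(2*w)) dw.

An antiderivative is F(w) = 2*sin(2*w) + 5*cos(2*w)/2.
Then F(pi/2) - F(0) = (-5/2) - (5/2) = -5.

-5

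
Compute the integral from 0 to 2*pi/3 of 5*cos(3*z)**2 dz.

5*pi/3

Use the identity cos^2(3*z) = (1 + cos(6*z))/2.
An antiderivative is F(z) = 5*z/2 + 5*sin(6*z)/12.
Then F(2*pi/3) - F(0) = (5*pi/3) - (0) = 5*pi/3.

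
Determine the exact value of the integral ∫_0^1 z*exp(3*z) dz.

Integrate by parts once (u = z, dv = exp(3*z) dz).
An antiderivative is F(z) = (3*z - 1)*exp(3*z)/9.
Then F(1) - F(0) = (2*exp(3)/9) - (-1/9) = 1/9 + 2*exp(3)/9.

1/9 + 2*exp(3)/9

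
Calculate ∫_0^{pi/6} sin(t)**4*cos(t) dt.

Let u = sin(t), so du = cos(t) dt. When t = 0, u = 0; when t = pi/6, u = 1/2.
The integral becomes ∫ u**4 du from 0 to 1/2, with antiderivative u**5/5.
Back in t: F(t) = sin(t)**5/5.
Then F(pi/6) - F(0) = (1/160) - (0) = 1/160.

1/160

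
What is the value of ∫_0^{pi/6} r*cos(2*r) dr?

Integrate by parts once (u = r, dv = cos(2*r) dr).
An antiderivative is F(r) = r*sin(2*r)/2 + cos(2*r)/4.
Then F(pi/6) - F(0) = (1/8 + sqrt(3)*pi/24) - (1/4) = -1/8 + sqrt(3)*pi/24.

-1/8 + sqrt(3)*pi/24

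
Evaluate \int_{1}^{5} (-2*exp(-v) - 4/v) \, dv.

An antiderivative is F(v) = -4*log(v) + 2*exp(-v).
Then F(5) - F(1) = (-4*log(5) + 2*exp(-5)) - (2*exp(-1)) = -4*log(5) - 2*exp(-1) + 2*exp(-5).

-4*log(5) - 2*exp(-1) + 2*exp(-5)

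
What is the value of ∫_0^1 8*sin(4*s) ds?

Let u = 4*s, so du = 4 ds. When s = 0, u = 0; when s = 1, u = 4.
The integral becomes 2·∫ sin(u) du from 0 to 4, with antiderivative -2*cos(u).
Back in s: F(s) = -2*cos(4*s).
Then F(1) - F(0) = (-2*cos(4)) - (-2) = 2 - 2*cos(4).

2 - 2*cos(4)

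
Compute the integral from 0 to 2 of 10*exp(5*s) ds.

Let u = 5*s, so du = 5 ds. When s = 0, u = 0; when s = 2, u = 10.
The integral becomes 2·∫ exp(u) du from 0 to 10, with antiderivative 2*exp(u).
Back in s: F(s) = 2*exp(5*s).
Then F(2) - F(0) = (2*exp(10)) - (2) = -2 + 2*exp(10).

-2 + 2*exp(10)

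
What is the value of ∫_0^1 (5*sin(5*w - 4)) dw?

cos(4) - cos(1)

Let u = 5*w - 4, so du = 5 dw. When w = 0, u = -4; when w = 1, u = 1.
The integral becomes ∫ sin(u) du from -4 to 1, with antiderivative -cos(u).
Back in w: F(w) = -cos(5*w - 4).
Then F(1) - F(0) = (-cos(1)) - (-cos(4)) = cos(4) - cos(1).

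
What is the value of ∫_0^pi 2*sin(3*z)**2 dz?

pi

Use the identity sin^2(3*z) = (1 - cos(6*z))/2.
An antiderivative is F(z) = z - sin(6*z)/6.
Then F(pi) - F(0) = (pi) - (0) = pi.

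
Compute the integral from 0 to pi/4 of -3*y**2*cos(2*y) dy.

3/4 - 3*pi**2/32

Integrate by parts twice (u = y^2, dv = -3*cos(2*y) dy).
An antiderivative is F(y) = -3*y**2*sin(2*y)/2 - 3*y*cos(2*y)/2 + 3*sin(2*y)/4.
Then F(pi/4) - F(0) = (3/4 - 3*pi**2/32) - (0) = 3/4 - 3*pi**2/32.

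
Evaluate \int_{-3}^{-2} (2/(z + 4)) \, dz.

log(4)

An antiderivative is F(z) = 2*log(z + 4).
Then F(-2) - F(-3) = (log(4)) - (0) = log(4).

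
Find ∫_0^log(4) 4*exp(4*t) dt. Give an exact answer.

Let u = exp(t), so du = exp(t) dt. When t = 0, u = 1; when t = log(4), u = 4.
The integral becomes 4·∫ u**3 du from 1 to 4, with antiderivative u**4.
Back in t: F(t) = exp(4*t).
Then F(log(4)) - F(0) = (256) - (1) = 255.

255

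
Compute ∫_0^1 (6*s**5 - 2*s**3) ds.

1/2

By the power rule, an antiderivative is F(s) = s**6 - s**4/2.
Then F(1) - F(0) = (1/2) - (0) = 1/2.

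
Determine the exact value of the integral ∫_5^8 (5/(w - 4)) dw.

10*log(2)

An antiderivative is F(w) = 5*log(w - 4).
Then F(8) - F(5) = (10*log(2)) - (0) = 10*log(2).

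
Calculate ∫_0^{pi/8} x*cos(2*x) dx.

-1/4 + sqrt(2)*pi/32 + sqrt(2)/8

Integrate by parts once (u = x, dv = cos(2*x) dx).
An antiderivative is F(x) = x*sin(2*x)/2 + cos(2*x)/4.
Then F(pi/8) - F(0) = (sqrt(2)*(pi + 4)/32) - (1/4) = -1/4 + sqrt(2)*pi/32 + sqrt(2)/8.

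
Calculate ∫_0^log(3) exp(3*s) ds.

Let u = exp(s), so du = exp(s) ds. When s = 0, u = 1; when s = log(3), u = 3.
The integral becomes ∫ u**2 du from 1 to 3, with antiderivative u**3/3.
Back in s: F(s) = exp(3*s)/3.
Then F(log(3)) - F(0) = (9) - (1/3) = 26/3.

26/3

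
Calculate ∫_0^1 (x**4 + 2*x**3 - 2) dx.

By the power rule, an antiderivative is F(x) = x**5/5 + x**4/2 - 2*x.
Then F(1) - F(0) = (-13/10) - (0) = -13/10.

-13/10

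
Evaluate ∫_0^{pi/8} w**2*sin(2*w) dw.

Integrate by parts twice (u = w^2, dv = sin(2*w) dw).
An antiderivative is F(w) = -w**2*cos(2*w)/2 + w*sin(2*w)/2 + cos(2*w)/4.
Then F(pi/8) - F(0) = (sqrt(2)*(-pi**2 + 8*pi + 32)/256) - (1/4) = -1/4 - sqrt(2)*pi**2/256 + sqrt(2)*pi/32 + sqrt(2)/8.

-1/4 - sqrt(2)*pi**2/256 + sqrt(2)*pi/32 + sqrt(2)/8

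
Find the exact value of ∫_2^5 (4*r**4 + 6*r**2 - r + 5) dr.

By the power rule, an antiderivative is F(r) = 4*r**5/5 + 2*r**3 - r**2/2 + 5*r.
Then F(5) - F(2) = (5525/2) - (248/5) = 27129/10.

27129/10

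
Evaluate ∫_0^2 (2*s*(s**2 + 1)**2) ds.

124/3

Let u = s**2 + 1, so du = 2*s ds. When s = 0, u = 1; when s = 2, u = 5.
The integral becomes ∫ u**2 du from 1 to 5, with antiderivative u**3/3.
Back in s: F(s) = (s**2 + 1)**3/3.
Then F(2) - F(0) = (125/3) - (1/3) = 124/3.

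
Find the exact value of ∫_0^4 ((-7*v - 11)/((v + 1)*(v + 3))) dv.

-5*log(7) - 2*log(5) + 5*log(3)

Factor the denominator: v**2 + 4*v + 3 = (v + 3)(v + 1).
Partial fractions: (-7*v - 11)/((v + 1)*(v + 3)) = -5/(v + 3) - 2/(v + 1).
An antiderivative is F(v) = -2*log(v + 1) - 5*log(v + 3).
Then F(4) - F(0) = (-5*log(7) - 2*log(5)) - (-5*log(3)) = -5*log(7) - 2*log(5) + 5*log(3).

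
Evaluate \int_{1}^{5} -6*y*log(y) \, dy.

Integrate by parts once (u = ln y, dv = -6*y dy).
An antiderivative is F(y) = -3*y**2*(2*log(y) - 1)/2.
Then F(5) - F(1) = (75/2 - 75*log(5)) - (3/2) = 36 - 75*log(5).

36 - 75*log(5)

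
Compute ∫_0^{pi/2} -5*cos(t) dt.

-5

An antiderivative is F(t) = -5*sin(t).
Then F(pi/2) - F(0) = (-5) - (0) = -5.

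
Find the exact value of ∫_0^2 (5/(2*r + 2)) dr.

5*log(3)/2

An antiderivative is F(r) = 5*log(2*r + 2)/2.
Then F(2) - F(0) = (5*log(6)/2) - (5*log(2)/2) = 5*log(3)/2.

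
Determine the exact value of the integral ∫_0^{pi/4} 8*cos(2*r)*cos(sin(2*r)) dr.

4*sin(1)

Let u = sin(2*r), so du = 2*cos(2*r) dr. When r = 0, u = 0; when r = pi/4, u = 1.
The integral becomes 4·∫ cos(u) du from 0 to 1, with antiderivative 4*sin(u).
Back in r: F(r) = 4*sin(sin(2*r)).
Then F(pi/4) - F(0) = (4*sin(1)) - (0) = 4*sin(1).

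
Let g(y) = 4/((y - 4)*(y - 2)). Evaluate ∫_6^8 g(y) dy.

log(16/9)

Factor the denominator: y**2 - 6*y + 8 = (y - 2)(y - 4).
Partial fractions: 4/((y - 4)*(y - 2)) = -2/(y - 2) + 2/(y - 4).
An antiderivative is F(y) = 2*log(y - 4) - 2*log(y - 2).
Then F(8) - F(6) = (log(4/9)) - (-log(4)) = log(16/9).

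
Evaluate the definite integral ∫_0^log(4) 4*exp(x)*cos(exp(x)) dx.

Let u = exp(x), so du = exp(x) dx. When x = 0, u = 1; when x = log(4), u = 4.
The integral becomes 4·∫ cos(u) du from 1 to 4, with antiderivative 4*sin(u).
Back in x: F(x) = 4*sin(exp(x)).
Then F(log(4)) - F(0) = (4*sin(4)) - (4*sin(1)) = -4*sin(1) + 4*sin(4).

-4*sin(1) + 4*sin(4)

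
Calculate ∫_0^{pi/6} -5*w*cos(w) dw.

-5*sqrt(3)/2 - 5*pi/12 + 5

Integrate by parts once (u = w, dv = -5*cos(w) dw).
An antiderivative is F(w) = -5*w*sin(w) - 5*cos(w).
Then F(pi/6) - F(0) = (-5*sqrt(3)/2 - 5*pi/12) - (-5) = -5*sqrt(3)/2 - 5*pi/12 + 5.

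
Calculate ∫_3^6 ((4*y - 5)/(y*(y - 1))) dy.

Factor the denominator: y**2 - y = y(y - 1).
Partial fractions: (4*y - 5)/(y*(y - 1)) = 5/y - 1/(y - 1).
An antiderivative is F(y) = 5*log(y) - log(y - 1).
Then F(6) - F(3) = (-log(5) + 5*log(2) + 5*log(3)) - (-log(2) + 5*log(3)) = log(64/5).

log(64/5)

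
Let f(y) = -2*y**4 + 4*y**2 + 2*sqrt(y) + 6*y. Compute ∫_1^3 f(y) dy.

-592/15 + 4*sqrt(3)

By the power rule, an antiderivative is F(y) = -2*y**5/5 + 4*y**(3/2)/3 + 4*y**3/3 + 3*y**2.
Then F(3) - F(1) = (-171/5 + 4*sqrt(3)) - (79/15) = -592/15 + 4*sqrt(3).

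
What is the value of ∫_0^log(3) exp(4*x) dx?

20

Let u = exp(x), so du = exp(x) dx. When x = 0, u = 1; when x = log(3), u = 3.
The integral becomes ∫ u**3 du from 1 to 3, with antiderivative u**4/4.
Back in x: F(x) = exp(4*x)/4.
Then F(log(3)) - F(0) = (81/4) - (1/4) = 20.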